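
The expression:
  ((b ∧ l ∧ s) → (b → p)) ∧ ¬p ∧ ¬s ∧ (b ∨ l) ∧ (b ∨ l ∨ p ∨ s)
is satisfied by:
  {b: True, l: True, p: False, s: False}
  {b: True, p: False, l: False, s: False}
  {l: True, b: False, p: False, s: False}


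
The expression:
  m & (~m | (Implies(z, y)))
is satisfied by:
  {m: True, y: True, z: False}
  {m: True, z: False, y: False}
  {m: True, y: True, z: True}


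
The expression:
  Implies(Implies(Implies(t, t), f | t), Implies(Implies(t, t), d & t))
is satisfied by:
  {d: True, f: False, t: False}
  {f: False, t: False, d: False}
  {d: True, t: True, f: False}
  {d: True, f: True, t: True}


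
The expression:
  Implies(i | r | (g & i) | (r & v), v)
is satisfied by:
  {v: True, i: False, r: False}
  {r: True, v: True, i: False}
  {v: True, i: True, r: False}
  {r: True, v: True, i: True}
  {r: False, i: False, v: False}


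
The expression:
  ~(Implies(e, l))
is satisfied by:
  {e: True, l: False}


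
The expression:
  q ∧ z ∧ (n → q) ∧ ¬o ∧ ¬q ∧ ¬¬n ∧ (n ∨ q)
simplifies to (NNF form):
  False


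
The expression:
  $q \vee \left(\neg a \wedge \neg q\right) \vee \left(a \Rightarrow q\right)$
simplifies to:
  $q \vee \neg a$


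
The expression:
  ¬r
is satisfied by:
  {r: False}


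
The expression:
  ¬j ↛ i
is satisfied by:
  {i: True, j: False}
  {j: False, i: False}
  {j: True, i: True}


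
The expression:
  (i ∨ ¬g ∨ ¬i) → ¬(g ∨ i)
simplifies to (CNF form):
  ¬g ∧ ¬i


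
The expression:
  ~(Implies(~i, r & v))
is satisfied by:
  {i: False, v: False, r: False}
  {r: True, i: False, v: False}
  {v: True, i: False, r: False}


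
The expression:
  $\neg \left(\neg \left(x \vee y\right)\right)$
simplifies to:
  $x \vee y$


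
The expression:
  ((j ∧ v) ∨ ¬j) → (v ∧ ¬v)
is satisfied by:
  {j: True, v: False}


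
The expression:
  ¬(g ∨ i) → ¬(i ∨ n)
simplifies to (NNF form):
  g ∨ i ∨ ¬n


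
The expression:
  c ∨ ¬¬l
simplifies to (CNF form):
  c ∨ l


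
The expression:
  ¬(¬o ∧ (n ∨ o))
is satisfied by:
  {o: True, n: False}
  {n: False, o: False}
  {n: True, o: True}


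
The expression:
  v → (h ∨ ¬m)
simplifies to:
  h ∨ ¬m ∨ ¬v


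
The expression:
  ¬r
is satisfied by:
  {r: False}


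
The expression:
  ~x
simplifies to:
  ~x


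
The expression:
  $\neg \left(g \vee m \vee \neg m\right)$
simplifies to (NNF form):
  $\text{False}$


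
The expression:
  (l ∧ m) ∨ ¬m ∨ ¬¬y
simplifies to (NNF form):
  l ∨ y ∨ ¬m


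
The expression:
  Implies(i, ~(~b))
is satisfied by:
  {b: True, i: False}
  {i: False, b: False}
  {i: True, b: True}


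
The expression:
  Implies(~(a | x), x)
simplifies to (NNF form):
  a | x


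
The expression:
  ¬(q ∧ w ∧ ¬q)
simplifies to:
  True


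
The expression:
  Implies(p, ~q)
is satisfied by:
  {p: False, q: False}
  {q: True, p: False}
  {p: True, q: False}


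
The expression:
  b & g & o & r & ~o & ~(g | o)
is never true.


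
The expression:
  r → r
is always true.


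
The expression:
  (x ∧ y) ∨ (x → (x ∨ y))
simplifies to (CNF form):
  True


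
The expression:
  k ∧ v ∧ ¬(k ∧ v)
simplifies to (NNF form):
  False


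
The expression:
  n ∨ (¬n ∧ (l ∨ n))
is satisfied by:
  {n: True, l: True}
  {n: True, l: False}
  {l: True, n: False}


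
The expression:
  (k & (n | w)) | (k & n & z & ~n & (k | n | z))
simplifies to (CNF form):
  k & (n | w)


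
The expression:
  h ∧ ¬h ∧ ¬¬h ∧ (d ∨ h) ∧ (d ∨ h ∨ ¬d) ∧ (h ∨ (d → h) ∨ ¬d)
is never true.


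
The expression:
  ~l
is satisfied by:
  {l: False}


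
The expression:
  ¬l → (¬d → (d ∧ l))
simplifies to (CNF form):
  d ∨ l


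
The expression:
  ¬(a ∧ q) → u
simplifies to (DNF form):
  u ∨ (a ∧ q)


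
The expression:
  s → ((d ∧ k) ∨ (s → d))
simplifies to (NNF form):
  d ∨ ¬s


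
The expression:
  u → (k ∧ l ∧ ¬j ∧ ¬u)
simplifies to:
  ¬u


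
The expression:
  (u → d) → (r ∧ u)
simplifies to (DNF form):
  (r ∧ u) ∨ (u ∧ ¬d)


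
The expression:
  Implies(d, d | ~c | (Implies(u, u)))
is always true.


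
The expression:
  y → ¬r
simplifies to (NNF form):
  ¬r ∨ ¬y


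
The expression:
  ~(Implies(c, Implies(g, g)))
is never true.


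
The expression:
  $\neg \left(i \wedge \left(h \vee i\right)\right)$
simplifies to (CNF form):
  $\neg i$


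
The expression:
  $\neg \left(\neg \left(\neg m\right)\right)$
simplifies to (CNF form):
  $\neg m$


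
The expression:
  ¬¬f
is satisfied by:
  {f: True}


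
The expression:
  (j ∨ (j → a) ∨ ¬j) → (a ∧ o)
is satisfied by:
  {a: True, o: True}


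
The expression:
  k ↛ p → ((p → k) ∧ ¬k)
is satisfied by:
  {p: True, k: False}
  {k: False, p: False}
  {k: True, p: True}


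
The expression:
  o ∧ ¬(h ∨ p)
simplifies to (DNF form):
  o ∧ ¬h ∧ ¬p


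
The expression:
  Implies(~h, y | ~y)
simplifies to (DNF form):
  True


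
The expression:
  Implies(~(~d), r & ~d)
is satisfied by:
  {d: False}


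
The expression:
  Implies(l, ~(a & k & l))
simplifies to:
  ~a | ~k | ~l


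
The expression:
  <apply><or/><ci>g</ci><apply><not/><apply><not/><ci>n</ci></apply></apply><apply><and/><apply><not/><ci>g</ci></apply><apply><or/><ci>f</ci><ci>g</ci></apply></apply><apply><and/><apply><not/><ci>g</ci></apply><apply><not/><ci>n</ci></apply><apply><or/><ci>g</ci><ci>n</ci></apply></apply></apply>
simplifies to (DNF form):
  <apply><or/><ci>f</ci><ci>g</ci><ci>n</ci></apply>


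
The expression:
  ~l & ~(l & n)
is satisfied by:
  {l: False}


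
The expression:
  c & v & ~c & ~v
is never true.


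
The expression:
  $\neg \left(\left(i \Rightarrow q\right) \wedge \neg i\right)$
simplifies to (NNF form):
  $i$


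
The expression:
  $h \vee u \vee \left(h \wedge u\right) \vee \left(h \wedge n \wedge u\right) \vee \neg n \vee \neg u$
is always true.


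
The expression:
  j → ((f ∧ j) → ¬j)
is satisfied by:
  {j: False, f: False}
  {f: True, j: False}
  {j: True, f: False}


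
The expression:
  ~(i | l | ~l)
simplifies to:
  False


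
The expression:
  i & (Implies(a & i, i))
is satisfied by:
  {i: True}


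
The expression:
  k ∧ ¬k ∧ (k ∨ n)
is never true.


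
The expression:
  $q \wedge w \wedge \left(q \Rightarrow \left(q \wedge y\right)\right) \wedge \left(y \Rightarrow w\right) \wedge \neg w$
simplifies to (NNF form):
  $\text{False}$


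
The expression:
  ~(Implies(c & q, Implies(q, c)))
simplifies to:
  False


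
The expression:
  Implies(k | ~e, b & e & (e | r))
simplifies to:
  e & (b | ~k)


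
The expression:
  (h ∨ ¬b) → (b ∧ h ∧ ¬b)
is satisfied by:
  {b: True, h: False}


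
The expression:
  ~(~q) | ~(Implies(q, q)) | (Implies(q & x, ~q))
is always true.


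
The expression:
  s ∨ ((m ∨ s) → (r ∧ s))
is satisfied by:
  {s: True, m: False}
  {m: False, s: False}
  {m: True, s: True}


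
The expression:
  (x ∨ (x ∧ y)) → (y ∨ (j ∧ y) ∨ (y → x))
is always true.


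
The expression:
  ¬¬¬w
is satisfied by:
  {w: False}


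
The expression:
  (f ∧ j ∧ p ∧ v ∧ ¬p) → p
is always true.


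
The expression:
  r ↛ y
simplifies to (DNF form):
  r ∧ ¬y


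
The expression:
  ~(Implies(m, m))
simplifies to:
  False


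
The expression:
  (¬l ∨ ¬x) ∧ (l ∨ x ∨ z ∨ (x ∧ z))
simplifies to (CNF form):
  (l ∨ ¬l) ∧ (¬l ∨ ¬x) ∧ (l ∨ x ∨ z) ∧ (l ∨ x ∨ ¬l) ∧ (l ∨ z ∨ ¬l) ∧ (x ∨ z ∨ ¬x) ∧ (x ∨ ¬l ∨ ¬x) ∧ (z ∨ ¬l ∨ ¬x)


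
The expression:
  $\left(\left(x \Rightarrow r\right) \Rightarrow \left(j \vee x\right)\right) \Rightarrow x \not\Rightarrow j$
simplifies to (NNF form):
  $\neg j$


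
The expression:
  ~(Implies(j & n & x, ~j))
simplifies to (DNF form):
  j & n & x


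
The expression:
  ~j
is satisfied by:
  {j: False}


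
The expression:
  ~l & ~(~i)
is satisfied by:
  {i: True, l: False}


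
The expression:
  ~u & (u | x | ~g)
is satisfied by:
  {x: True, g: False, u: False}
  {g: False, u: False, x: False}
  {x: True, g: True, u: False}


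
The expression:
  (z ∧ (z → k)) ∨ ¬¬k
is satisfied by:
  {k: True}


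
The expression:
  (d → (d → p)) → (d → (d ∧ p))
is always true.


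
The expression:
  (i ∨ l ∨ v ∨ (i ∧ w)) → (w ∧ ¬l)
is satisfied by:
  {w: True, i: False, v: False, l: False}
  {w: True, v: True, i: False, l: False}
  {w: True, i: True, v: False, l: False}
  {w: True, v: True, i: True, l: False}
  {w: False, i: False, v: False, l: False}


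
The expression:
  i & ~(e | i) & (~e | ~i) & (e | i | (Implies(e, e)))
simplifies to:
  False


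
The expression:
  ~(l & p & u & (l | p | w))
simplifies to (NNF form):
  ~l | ~p | ~u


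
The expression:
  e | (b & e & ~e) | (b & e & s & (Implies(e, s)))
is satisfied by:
  {e: True}


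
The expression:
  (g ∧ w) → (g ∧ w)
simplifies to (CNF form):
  True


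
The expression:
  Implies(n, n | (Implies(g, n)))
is always true.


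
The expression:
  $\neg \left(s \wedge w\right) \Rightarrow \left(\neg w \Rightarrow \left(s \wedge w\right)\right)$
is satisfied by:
  {w: True}


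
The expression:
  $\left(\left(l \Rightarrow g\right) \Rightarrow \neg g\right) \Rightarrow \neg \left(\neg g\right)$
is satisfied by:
  {g: True}


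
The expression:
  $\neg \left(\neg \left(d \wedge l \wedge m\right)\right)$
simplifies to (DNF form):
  $d \wedge l \wedge m$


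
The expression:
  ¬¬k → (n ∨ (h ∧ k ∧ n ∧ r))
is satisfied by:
  {n: True, k: False}
  {k: False, n: False}
  {k: True, n: True}


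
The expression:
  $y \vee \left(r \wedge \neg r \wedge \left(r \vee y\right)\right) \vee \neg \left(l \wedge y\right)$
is always true.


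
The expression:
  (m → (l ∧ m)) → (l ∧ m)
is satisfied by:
  {m: True}


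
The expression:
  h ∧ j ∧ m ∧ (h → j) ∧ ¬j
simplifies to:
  False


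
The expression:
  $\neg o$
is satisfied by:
  {o: False}


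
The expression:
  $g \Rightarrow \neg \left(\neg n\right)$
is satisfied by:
  {n: True, g: False}
  {g: False, n: False}
  {g: True, n: True}


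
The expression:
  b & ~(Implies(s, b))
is never true.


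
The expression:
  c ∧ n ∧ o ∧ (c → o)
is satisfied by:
  {c: True, o: True, n: True}


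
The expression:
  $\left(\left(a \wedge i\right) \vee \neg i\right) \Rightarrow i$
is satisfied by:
  {i: True}


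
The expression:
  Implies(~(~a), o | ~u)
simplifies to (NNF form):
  o | ~a | ~u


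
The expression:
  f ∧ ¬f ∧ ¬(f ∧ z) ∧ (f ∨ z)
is never true.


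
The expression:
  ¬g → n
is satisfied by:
  {n: True, g: True}
  {n: True, g: False}
  {g: True, n: False}


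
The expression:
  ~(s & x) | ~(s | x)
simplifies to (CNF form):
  ~s | ~x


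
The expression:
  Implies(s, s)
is always true.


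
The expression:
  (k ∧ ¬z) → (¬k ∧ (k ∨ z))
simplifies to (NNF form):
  z ∨ ¬k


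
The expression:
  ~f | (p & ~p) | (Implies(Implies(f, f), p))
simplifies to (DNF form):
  p | ~f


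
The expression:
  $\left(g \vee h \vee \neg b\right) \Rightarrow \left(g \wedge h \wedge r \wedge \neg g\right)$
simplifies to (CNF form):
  $b \wedge \neg g \wedge \neg h$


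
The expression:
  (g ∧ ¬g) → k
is always true.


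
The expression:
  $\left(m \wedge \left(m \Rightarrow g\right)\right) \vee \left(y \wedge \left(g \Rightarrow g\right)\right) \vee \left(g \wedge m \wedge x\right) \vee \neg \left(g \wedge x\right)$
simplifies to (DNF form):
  $m \vee y \vee \neg g \vee \neg x$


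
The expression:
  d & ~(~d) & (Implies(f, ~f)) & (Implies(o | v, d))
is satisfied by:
  {d: True, f: False}


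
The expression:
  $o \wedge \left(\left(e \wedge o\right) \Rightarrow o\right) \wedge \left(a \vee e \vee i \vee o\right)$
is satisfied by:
  {o: True}


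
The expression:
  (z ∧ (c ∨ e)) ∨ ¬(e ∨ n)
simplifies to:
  (c ∧ z) ∨ (e ∧ z) ∨ (¬e ∧ ¬n)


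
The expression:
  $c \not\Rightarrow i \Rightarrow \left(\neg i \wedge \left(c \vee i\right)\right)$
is always true.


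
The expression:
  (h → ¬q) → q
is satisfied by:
  {q: True}


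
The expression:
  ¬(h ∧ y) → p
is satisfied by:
  {y: True, p: True, h: True}
  {y: True, p: True, h: False}
  {p: True, h: True, y: False}
  {p: True, h: False, y: False}
  {y: True, h: True, p: False}


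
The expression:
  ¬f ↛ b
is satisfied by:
  {b: True, f: False}
  {f: False, b: False}
  {f: True, b: True}


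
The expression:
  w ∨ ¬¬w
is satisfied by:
  {w: True}


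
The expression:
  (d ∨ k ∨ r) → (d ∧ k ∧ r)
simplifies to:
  (d ∨ ¬r) ∧ (k ∨ ¬d) ∧ (r ∨ ¬k)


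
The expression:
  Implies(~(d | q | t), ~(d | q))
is always true.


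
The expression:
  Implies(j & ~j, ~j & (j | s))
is always true.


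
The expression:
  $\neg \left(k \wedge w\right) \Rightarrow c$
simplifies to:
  $c \vee \left(k \wedge w\right)$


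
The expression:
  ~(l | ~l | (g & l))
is never true.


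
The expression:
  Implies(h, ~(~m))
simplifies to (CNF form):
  m | ~h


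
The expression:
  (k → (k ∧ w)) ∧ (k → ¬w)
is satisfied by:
  {k: False}


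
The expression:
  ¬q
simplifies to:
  ¬q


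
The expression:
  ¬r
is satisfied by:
  {r: False}


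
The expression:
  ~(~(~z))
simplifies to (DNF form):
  ~z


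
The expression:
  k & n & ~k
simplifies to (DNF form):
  False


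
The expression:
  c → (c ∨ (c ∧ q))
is always true.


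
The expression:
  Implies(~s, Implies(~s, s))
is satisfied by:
  {s: True}


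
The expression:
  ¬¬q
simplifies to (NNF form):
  q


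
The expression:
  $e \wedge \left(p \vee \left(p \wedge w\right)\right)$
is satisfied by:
  {p: True, e: True}


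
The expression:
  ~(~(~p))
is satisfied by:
  {p: False}


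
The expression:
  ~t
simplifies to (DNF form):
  ~t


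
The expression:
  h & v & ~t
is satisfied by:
  {h: True, v: True, t: False}


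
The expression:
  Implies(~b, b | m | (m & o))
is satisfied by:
  {b: True, m: True}
  {b: True, m: False}
  {m: True, b: False}


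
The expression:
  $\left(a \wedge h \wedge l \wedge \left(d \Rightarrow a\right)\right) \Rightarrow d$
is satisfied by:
  {d: True, l: False, a: False, h: False}
  {h: False, l: False, d: False, a: False}
  {h: True, d: True, l: False, a: False}
  {h: True, l: False, d: False, a: False}
  {a: True, d: True, h: False, l: False}
  {a: True, h: False, l: False, d: False}
  {a: True, h: True, d: True, l: False}
  {a: True, h: True, l: False, d: False}
  {d: True, l: True, a: False, h: False}
  {l: True, a: False, d: False, h: False}
  {h: True, l: True, d: True, a: False}
  {h: True, l: True, a: False, d: False}
  {d: True, l: True, a: True, h: False}
  {l: True, a: True, h: False, d: False}
  {h: True, l: True, a: True, d: True}


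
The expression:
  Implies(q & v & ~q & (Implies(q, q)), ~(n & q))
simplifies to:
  True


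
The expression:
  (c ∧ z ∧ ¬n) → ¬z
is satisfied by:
  {n: True, c: False, z: False}
  {c: False, z: False, n: False}
  {n: True, z: True, c: False}
  {z: True, c: False, n: False}
  {n: True, c: True, z: False}
  {c: True, n: False, z: False}
  {n: True, z: True, c: True}


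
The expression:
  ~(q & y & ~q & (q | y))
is always true.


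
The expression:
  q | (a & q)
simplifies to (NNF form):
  q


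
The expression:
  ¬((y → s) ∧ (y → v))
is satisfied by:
  {y: True, s: False, v: False}
  {v: True, y: True, s: False}
  {s: True, y: True, v: False}


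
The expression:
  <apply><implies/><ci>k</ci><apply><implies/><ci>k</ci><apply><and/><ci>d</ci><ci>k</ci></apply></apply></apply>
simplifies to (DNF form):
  <apply><or/><ci>d</ci><apply><not/><ci>k</ci></apply></apply>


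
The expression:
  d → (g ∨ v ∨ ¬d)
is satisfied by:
  {v: True, g: True, d: False}
  {v: True, g: False, d: False}
  {g: True, v: False, d: False}
  {v: False, g: False, d: False}
  {d: True, v: True, g: True}
  {d: True, v: True, g: False}
  {d: True, g: True, v: False}


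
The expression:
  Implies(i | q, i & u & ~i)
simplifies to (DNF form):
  ~i & ~q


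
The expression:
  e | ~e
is always true.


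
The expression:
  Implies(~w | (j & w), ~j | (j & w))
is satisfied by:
  {w: True, j: False}
  {j: False, w: False}
  {j: True, w: True}


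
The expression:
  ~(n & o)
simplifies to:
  ~n | ~o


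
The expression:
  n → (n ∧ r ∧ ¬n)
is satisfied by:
  {n: False}


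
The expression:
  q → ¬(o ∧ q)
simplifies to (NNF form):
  ¬o ∨ ¬q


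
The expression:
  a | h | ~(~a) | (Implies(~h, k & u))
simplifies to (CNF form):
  (a | h | k) & (a | h | u)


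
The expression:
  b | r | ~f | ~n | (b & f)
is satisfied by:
  {b: True, r: True, n: False, f: False}
  {b: True, r: False, n: False, f: False}
  {r: True, f: False, b: False, n: False}
  {f: False, r: False, b: False, n: False}
  {f: True, b: True, r: True, n: False}
  {f: True, b: True, r: False, n: False}
  {f: True, r: True, b: False, n: False}
  {f: True, r: False, b: False, n: False}
  {n: True, b: True, r: True, f: False}
  {n: True, b: True, r: False, f: False}
  {n: True, r: True, b: False, f: False}
  {n: True, r: False, b: False, f: False}
  {f: True, n: True, b: True, r: True}
  {f: True, n: True, b: True, r: False}
  {f: True, n: True, r: True, b: False}


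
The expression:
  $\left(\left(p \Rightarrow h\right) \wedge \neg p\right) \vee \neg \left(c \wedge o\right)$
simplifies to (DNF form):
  $\neg c \vee \neg o \vee \neg p$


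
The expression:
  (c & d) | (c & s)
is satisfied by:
  {c: True, d: True, s: True}
  {c: True, d: True, s: False}
  {c: True, s: True, d: False}


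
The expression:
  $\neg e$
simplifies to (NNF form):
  $\neg e$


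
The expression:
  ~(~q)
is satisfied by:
  {q: True}


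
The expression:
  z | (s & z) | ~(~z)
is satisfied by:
  {z: True}


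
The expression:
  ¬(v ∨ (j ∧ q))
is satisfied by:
  {v: False, q: False, j: False}
  {j: True, v: False, q: False}
  {q: True, v: False, j: False}


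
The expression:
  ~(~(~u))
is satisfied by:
  {u: False}


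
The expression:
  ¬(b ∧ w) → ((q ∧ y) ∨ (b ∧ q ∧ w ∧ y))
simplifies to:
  (b ∨ q) ∧ (b ∨ y) ∧ (q ∨ w) ∧ (w ∨ y)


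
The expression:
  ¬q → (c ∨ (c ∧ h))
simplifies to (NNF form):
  c ∨ q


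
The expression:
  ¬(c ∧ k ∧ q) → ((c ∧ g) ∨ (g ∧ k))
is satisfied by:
  {k: True, g: True, q: True, c: True}
  {k: True, g: True, c: True, q: False}
  {k: True, g: True, q: True, c: False}
  {k: True, g: True, c: False, q: False}
  {g: True, q: True, c: True, k: False}
  {g: True, c: True, q: False, k: False}
  {k: True, q: True, c: True, g: False}


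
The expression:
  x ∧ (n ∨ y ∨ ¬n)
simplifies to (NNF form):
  x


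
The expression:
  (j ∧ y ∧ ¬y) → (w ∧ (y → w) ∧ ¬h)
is always true.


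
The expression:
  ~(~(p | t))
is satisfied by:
  {t: True, p: True}
  {t: True, p: False}
  {p: True, t: False}


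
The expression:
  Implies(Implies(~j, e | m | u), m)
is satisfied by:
  {m: True, j: False, u: False, e: False}
  {m: True, e: True, j: False, u: False}
  {m: True, u: True, j: False, e: False}
  {m: True, e: True, u: True, j: False}
  {m: True, j: True, u: False, e: False}
  {m: True, e: True, j: True, u: False}
  {m: True, u: True, j: True, e: False}
  {m: True, e: True, u: True, j: True}
  {e: False, j: False, u: False, m: False}


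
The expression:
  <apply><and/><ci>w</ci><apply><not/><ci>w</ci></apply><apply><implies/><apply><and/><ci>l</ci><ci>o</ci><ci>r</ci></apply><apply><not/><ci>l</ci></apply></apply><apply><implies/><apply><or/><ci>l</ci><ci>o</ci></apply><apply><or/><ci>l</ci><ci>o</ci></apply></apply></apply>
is never true.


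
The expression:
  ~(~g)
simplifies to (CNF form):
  g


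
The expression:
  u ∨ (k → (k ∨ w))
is always true.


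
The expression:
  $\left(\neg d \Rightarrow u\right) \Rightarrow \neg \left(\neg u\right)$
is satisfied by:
  {u: True, d: False}
  {d: False, u: False}
  {d: True, u: True}


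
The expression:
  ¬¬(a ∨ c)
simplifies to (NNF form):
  a ∨ c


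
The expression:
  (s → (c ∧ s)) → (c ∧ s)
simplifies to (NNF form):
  s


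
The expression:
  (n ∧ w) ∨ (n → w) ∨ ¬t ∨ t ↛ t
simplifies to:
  w ∨ ¬n ∨ ¬t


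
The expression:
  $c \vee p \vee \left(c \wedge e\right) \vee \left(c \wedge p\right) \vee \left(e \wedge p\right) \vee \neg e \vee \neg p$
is always true.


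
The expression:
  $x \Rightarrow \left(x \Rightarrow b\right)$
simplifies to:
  $b \vee \neg x$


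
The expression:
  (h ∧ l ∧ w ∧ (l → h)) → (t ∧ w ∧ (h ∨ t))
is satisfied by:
  {t: True, l: False, w: False, h: False}
  {h: False, l: False, t: False, w: False}
  {h: True, t: True, l: False, w: False}
  {h: True, l: False, t: False, w: False}
  {w: True, t: True, h: False, l: False}
  {w: True, h: False, l: False, t: False}
  {w: True, h: True, t: True, l: False}
  {w: True, h: True, l: False, t: False}
  {t: True, l: True, w: False, h: False}
  {l: True, w: False, t: False, h: False}
  {h: True, l: True, t: True, w: False}
  {h: True, l: True, w: False, t: False}
  {t: True, l: True, w: True, h: False}
  {l: True, w: True, h: False, t: False}
  {h: True, l: True, w: True, t: True}


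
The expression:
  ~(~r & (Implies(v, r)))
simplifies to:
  r | v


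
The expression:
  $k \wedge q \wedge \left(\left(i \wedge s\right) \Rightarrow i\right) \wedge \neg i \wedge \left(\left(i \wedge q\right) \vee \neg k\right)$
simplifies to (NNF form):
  $\text{False}$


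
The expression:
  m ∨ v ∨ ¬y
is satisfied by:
  {m: True, v: True, y: False}
  {m: True, v: False, y: False}
  {v: True, m: False, y: False}
  {m: False, v: False, y: False}
  {y: True, m: True, v: True}
  {y: True, m: True, v: False}
  {y: True, v: True, m: False}


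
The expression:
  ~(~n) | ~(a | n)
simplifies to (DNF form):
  n | ~a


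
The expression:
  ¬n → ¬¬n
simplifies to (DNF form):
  n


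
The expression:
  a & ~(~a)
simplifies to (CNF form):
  a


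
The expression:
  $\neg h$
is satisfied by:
  {h: False}


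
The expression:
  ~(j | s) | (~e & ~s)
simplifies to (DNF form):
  (~e & ~s) | (~j & ~s)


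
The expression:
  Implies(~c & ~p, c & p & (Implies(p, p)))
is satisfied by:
  {c: True, p: True}
  {c: True, p: False}
  {p: True, c: False}


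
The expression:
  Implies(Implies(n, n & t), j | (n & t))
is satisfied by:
  {n: True, j: True}
  {n: True, j: False}
  {j: True, n: False}


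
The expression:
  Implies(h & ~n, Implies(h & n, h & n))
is always true.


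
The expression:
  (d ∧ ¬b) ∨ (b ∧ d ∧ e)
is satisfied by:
  {e: True, d: True, b: False}
  {d: True, b: False, e: False}
  {b: True, e: True, d: True}


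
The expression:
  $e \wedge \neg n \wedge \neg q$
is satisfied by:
  {e: True, n: False, q: False}


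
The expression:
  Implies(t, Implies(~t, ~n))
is always true.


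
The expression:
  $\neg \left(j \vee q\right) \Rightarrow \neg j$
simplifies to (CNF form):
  $\text{True}$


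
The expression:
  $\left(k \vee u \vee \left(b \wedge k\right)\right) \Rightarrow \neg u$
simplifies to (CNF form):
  $\neg u$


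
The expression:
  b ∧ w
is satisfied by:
  {w: True, b: True}


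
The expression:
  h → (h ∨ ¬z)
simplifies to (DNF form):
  True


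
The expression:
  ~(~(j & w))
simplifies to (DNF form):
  j & w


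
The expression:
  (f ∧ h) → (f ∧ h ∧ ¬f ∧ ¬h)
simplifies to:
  ¬f ∨ ¬h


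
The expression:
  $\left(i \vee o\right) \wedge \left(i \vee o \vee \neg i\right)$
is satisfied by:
  {i: True, o: True}
  {i: True, o: False}
  {o: True, i: False}


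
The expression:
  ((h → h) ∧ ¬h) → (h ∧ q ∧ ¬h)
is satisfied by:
  {h: True}


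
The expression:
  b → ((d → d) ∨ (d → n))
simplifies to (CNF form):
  True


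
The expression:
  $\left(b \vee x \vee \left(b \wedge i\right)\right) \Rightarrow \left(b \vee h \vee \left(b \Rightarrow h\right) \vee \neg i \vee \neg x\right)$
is always true.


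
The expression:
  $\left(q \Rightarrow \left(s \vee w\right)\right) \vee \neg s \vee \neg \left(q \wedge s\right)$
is always true.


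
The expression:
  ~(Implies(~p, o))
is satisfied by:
  {o: False, p: False}


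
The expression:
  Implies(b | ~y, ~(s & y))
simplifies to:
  ~b | ~s | ~y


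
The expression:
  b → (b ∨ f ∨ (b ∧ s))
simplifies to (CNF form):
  True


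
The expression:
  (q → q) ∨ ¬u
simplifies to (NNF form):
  True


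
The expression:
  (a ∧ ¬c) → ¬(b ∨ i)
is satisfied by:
  {c: True, b: False, a: False, i: False}
  {i: True, c: True, b: False, a: False}
  {c: True, b: True, i: False, a: False}
  {i: True, c: True, b: True, a: False}
  {i: False, b: False, c: False, a: False}
  {i: True, b: False, c: False, a: False}
  {b: True, i: False, c: False, a: False}
  {i: True, b: True, c: False, a: False}
  {a: True, c: True, i: False, b: False}
  {a: True, i: True, c: True, b: False}
  {a: True, c: True, b: True, i: False}
  {a: True, i: True, c: True, b: True}
  {a: True, i: False, b: False, c: False}


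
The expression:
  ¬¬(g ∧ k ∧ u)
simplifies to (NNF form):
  g ∧ k ∧ u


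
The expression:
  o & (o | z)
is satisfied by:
  {o: True}


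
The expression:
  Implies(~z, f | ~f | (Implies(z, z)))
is always true.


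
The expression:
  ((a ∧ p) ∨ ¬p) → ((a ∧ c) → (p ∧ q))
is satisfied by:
  {p: True, q: True, a: False, c: False}
  {p: True, q: False, a: False, c: False}
  {q: True, c: False, p: False, a: False}
  {c: False, q: False, p: False, a: False}
  {c: True, p: True, q: True, a: False}
  {c: True, p: True, q: False, a: False}
  {c: True, q: True, p: False, a: False}
  {c: True, q: False, p: False, a: False}
  {a: True, p: True, q: True, c: False}
  {a: True, p: True, q: False, c: False}
  {a: True, q: True, p: False, c: False}
  {a: True, q: False, p: False, c: False}
  {c: True, a: True, p: True, q: True}


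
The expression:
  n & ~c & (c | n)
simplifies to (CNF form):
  n & ~c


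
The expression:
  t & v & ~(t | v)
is never true.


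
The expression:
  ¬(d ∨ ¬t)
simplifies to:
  t ∧ ¬d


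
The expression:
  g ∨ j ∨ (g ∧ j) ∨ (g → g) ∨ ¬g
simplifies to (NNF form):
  True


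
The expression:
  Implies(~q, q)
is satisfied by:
  {q: True}


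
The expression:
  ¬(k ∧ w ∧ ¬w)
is always true.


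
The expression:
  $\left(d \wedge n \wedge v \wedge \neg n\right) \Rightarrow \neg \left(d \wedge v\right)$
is always true.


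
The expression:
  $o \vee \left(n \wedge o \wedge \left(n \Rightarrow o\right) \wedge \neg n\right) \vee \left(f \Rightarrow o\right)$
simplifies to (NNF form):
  $o \vee \neg f$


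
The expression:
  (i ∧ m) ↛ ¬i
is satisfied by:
  {m: True, i: True}


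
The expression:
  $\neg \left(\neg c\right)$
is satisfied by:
  {c: True}


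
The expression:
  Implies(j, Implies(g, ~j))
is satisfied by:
  {g: False, j: False}
  {j: True, g: False}
  {g: True, j: False}


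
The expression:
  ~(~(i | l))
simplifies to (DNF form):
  i | l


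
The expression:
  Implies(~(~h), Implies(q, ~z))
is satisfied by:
  {h: False, q: False, z: False}
  {z: True, h: False, q: False}
  {q: True, h: False, z: False}
  {z: True, q: True, h: False}
  {h: True, z: False, q: False}
  {z: True, h: True, q: False}
  {q: True, h: True, z: False}


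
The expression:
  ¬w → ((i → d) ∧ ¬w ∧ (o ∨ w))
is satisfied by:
  {o: True, w: True, d: True, i: False}
  {o: True, w: True, d: False, i: False}
  {i: True, o: True, w: True, d: True}
  {i: True, o: True, w: True, d: False}
  {w: True, d: True, i: False, o: False}
  {w: True, i: False, d: False, o: False}
  {w: True, i: True, d: True, o: False}
  {w: True, i: True, d: False, o: False}
  {o: True, d: True, w: False, i: False}
  {o: True, d: False, w: False, i: False}
  {i: True, o: True, d: True, w: False}


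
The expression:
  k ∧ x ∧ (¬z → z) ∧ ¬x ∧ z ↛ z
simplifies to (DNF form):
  False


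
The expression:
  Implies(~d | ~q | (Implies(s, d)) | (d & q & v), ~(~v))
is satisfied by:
  {v: True}


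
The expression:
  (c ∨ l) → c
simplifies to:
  c ∨ ¬l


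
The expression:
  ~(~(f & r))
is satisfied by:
  {r: True, f: True}


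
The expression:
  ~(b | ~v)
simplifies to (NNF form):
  v & ~b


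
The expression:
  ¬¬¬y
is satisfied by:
  {y: False}


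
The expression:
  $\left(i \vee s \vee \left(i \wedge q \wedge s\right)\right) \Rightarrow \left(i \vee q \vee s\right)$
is always true.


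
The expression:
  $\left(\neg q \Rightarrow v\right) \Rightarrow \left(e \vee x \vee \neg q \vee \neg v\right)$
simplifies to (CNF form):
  $e \vee x \vee \neg q \vee \neg v$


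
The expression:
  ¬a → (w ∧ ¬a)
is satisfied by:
  {a: True, w: True}
  {a: True, w: False}
  {w: True, a: False}


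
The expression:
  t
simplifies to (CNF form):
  t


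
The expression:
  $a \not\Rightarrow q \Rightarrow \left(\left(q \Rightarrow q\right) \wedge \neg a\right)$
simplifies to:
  $q \vee \neg a$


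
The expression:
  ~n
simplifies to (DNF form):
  ~n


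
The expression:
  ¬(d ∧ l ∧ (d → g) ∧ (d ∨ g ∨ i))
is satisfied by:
  {l: False, d: False, g: False}
  {g: True, l: False, d: False}
  {d: True, l: False, g: False}
  {g: True, d: True, l: False}
  {l: True, g: False, d: False}
  {g: True, l: True, d: False}
  {d: True, l: True, g: False}


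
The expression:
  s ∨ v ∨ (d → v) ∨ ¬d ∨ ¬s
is always true.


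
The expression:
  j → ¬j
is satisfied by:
  {j: False}


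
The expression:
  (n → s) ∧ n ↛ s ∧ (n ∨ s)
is never true.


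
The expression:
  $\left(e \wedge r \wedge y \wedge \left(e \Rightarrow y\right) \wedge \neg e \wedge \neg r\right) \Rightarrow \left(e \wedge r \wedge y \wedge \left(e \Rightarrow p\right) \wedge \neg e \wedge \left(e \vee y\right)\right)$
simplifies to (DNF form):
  $\text{True}$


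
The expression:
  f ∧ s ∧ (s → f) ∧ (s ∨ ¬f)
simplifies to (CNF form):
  f ∧ s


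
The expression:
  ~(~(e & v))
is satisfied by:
  {e: True, v: True}


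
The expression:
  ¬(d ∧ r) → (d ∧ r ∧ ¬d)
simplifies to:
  d ∧ r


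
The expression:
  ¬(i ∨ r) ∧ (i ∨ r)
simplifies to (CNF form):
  False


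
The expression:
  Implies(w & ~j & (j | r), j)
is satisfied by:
  {j: True, w: False, r: False}
  {w: False, r: False, j: False}
  {j: True, r: True, w: False}
  {r: True, w: False, j: False}
  {j: True, w: True, r: False}
  {w: True, j: False, r: False}
  {j: True, r: True, w: True}


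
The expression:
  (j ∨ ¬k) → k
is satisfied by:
  {k: True}


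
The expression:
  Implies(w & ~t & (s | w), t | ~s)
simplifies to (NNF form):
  t | ~s | ~w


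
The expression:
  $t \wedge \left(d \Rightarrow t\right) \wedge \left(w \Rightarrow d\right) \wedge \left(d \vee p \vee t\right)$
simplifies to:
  $t \wedge \left(d \vee \neg w\right)$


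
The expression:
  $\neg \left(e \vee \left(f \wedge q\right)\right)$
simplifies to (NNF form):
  $\neg e \wedge \left(\neg f \vee \neg q\right)$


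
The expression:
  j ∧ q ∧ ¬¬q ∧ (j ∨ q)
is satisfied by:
  {j: True, q: True}


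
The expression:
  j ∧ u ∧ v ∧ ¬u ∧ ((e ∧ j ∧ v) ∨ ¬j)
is never true.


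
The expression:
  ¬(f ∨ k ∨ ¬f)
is never true.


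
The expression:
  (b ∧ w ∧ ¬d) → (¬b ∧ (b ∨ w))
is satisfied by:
  {d: True, w: False, b: False}
  {w: False, b: False, d: False}
  {b: True, d: True, w: False}
  {b: True, w: False, d: False}
  {d: True, w: True, b: False}
  {w: True, d: False, b: False}
  {b: True, w: True, d: True}


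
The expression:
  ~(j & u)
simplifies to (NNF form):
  ~j | ~u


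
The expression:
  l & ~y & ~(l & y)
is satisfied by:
  {l: True, y: False}


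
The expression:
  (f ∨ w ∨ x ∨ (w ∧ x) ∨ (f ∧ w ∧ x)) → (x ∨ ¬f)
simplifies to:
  x ∨ ¬f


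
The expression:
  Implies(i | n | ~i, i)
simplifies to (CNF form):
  i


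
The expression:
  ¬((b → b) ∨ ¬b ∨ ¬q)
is never true.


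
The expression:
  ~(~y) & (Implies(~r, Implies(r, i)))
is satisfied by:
  {y: True}


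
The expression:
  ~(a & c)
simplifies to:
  ~a | ~c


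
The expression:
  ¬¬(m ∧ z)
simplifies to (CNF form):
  m ∧ z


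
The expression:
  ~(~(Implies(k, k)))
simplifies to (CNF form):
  True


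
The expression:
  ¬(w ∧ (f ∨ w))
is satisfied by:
  {w: False}


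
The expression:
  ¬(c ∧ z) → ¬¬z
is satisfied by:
  {z: True}


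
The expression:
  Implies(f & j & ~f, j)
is always true.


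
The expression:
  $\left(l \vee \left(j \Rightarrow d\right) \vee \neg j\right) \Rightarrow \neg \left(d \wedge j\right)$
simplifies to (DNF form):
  $\neg d \vee \neg j$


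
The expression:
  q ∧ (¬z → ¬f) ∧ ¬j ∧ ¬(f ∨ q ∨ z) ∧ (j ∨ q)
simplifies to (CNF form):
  False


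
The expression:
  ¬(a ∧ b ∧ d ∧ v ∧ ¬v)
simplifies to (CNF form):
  True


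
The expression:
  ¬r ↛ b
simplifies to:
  b ∨ ¬r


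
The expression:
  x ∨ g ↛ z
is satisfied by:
  {x: True, g: True, z: False}
  {x: True, g: False, z: False}
  {x: True, z: True, g: True}
  {x: True, z: True, g: False}
  {g: True, z: False, x: False}


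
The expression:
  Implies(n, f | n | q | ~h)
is always true.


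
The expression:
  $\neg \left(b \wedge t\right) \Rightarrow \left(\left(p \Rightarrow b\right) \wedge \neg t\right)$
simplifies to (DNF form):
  $b \vee \left(\neg p \wedge \neg t\right)$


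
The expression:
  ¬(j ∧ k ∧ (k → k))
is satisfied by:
  {k: False, j: False}
  {j: True, k: False}
  {k: True, j: False}


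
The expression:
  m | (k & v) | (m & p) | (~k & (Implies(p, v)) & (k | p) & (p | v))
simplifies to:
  m | (k & v) | (p & v)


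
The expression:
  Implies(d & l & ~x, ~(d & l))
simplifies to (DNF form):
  x | ~d | ~l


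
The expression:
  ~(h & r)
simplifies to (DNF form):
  ~h | ~r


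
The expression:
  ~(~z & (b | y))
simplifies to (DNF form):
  z | (~b & ~y)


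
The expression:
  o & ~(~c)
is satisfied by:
  {c: True, o: True}


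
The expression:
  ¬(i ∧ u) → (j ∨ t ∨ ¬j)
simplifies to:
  True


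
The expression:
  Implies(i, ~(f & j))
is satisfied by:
  {i: False, j: False, f: False}
  {f: True, i: False, j: False}
  {j: True, i: False, f: False}
  {f: True, j: True, i: False}
  {i: True, f: False, j: False}
  {f: True, i: True, j: False}
  {j: True, i: True, f: False}


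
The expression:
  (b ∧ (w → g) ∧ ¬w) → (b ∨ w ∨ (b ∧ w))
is always true.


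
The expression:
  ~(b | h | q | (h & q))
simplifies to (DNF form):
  ~b & ~h & ~q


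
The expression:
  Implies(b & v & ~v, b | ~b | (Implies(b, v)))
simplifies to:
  True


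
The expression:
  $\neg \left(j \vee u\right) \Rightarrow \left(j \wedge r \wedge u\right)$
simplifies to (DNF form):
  $j \vee u$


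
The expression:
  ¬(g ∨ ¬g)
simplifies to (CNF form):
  False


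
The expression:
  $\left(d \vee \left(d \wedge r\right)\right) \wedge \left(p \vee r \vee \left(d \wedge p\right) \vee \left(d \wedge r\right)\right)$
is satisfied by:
  {r: True, p: True, d: True}
  {r: True, d: True, p: False}
  {p: True, d: True, r: False}


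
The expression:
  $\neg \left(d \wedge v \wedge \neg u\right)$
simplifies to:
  $u \vee \neg d \vee \neg v$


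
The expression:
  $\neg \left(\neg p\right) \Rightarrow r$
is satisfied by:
  {r: True, p: False}
  {p: False, r: False}
  {p: True, r: True}


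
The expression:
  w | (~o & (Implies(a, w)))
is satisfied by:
  {w: True, o: False, a: False}
  {a: True, w: True, o: False}
  {w: True, o: True, a: False}
  {a: True, w: True, o: True}
  {a: False, o: False, w: False}


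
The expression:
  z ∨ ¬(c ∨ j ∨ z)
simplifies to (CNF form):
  (z ∨ ¬c) ∧ (z ∨ ¬j)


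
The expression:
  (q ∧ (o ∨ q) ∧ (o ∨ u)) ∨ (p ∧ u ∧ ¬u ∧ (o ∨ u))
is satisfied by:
  {o: True, u: True, q: True}
  {o: True, q: True, u: False}
  {u: True, q: True, o: False}


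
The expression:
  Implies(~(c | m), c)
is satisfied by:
  {c: True, m: True}
  {c: True, m: False}
  {m: True, c: False}


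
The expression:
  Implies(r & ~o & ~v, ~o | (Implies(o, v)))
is always true.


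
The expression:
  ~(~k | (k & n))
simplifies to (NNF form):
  k & ~n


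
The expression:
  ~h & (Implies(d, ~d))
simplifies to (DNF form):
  ~d & ~h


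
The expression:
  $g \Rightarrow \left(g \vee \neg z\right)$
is always true.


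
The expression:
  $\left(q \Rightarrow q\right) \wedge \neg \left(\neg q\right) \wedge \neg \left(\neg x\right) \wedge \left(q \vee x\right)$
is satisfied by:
  {x: True, q: True}


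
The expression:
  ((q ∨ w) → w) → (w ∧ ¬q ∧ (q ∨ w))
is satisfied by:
  {q: True, w: False}
  {w: True, q: False}


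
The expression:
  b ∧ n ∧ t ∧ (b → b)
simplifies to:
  b ∧ n ∧ t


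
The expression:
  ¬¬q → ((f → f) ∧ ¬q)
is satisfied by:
  {q: False}


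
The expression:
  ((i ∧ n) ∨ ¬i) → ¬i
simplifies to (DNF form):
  ¬i ∨ ¬n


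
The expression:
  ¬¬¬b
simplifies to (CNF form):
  ¬b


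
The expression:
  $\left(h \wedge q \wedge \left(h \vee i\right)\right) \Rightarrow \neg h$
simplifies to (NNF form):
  $\neg h \vee \neg q$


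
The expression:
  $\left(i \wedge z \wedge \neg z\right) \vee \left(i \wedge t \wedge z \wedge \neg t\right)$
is never true.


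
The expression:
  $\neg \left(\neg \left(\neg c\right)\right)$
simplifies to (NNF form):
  $\neg c$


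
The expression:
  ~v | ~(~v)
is always true.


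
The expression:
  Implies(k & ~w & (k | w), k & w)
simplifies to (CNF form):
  w | ~k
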